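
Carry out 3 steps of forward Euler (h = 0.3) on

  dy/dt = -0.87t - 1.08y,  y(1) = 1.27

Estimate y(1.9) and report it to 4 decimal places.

-0.3739

Euler: y_{n+1} = y_n + h·f(t_n, y_n).
t=1.000000, y=1.270000: f=-2.241600 → y ← 1.270000 + 0.3·(-2.241600) = 0.597520
t=1.300000, y=0.597520: f=-1.776322 → y ← 0.597520 + 0.3·(-1.776322) = 0.064624
t=1.600000, y=0.064624: f=-1.461793 → y ← 0.064624 + 0.3·(-1.461793) = -0.373915
y(1.9) ≈ -0.3739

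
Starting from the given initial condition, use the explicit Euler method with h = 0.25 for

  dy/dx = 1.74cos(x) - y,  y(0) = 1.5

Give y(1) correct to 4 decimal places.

Euler: y_{n+1} = y_n + h·f(x_n, y_n).
x=0.000000, y=1.500000: f=0.240000 → y ← 1.500000 + 0.25·0.240000 = 1.560000
x=0.250000, y=1.560000: f=0.125908 → y ← 1.560000 + 0.25·0.125908 = 1.591477
x=0.500000, y=1.591477: f=-0.064483 → y ← 1.591477 + 0.25·(-0.064483) = 1.575356
x=0.750000, y=1.575356: f=-0.302217 → y ← 1.575356 + 0.25·(-0.302217) = 1.499802
y(1) ≈ 1.4998

1.4998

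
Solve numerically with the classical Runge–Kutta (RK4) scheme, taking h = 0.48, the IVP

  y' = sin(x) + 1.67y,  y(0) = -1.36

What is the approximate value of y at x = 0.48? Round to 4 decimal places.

RK4: k1 = f(x_n, y_n); k2 = f(x_n + h/2, y_n + (h/2)·k1); k3 = f(x_n + h/2, y_n + (h/2)·k2); k4 = f(x_n + h, y_n + h·k3); y_{n+1} = y_n + (h/6)·(k1 + 2k2 + 2k3 + k4).
x=0.000000, y=-1.360000:
  k1 = f(0.000000, -1.360000) = -2.271200
  k2 = f(0.240000, -1.905088) = -2.943794
  k3 = f(0.240000, -2.066511) = -3.213370
  k4 = f(0.480000, -2.902418) = -4.385258
  y ← -1.360000 + (0.48/6)·(k1 + 2k2 + 2k3 + k4) = -2.877663
y(0.48) ≈ -2.8777

-2.8777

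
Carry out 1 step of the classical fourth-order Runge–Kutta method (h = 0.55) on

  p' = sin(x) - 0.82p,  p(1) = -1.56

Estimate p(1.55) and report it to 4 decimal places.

-0.5733

RK4: k1 = f(x_n, p_n); k2 = f(x_n + h/2, p_n + (h/2)·k1); k3 = f(x_n + h/2, p_n + (h/2)·k2); k4 = f(x_n + h, p_n + h·k3); p_{n+1} = p_n + (h/6)·(k1 + 2k2 + 2k3 + k4).
x=1.000000, p=-1.560000:
  k1 = f(1.000000, -1.560000) = 2.120671
  k2 = f(1.275000, -0.976815) = 1.757559
  k3 = f(1.275000, -1.076671) = 1.839441
  k4 = f(1.550000, -0.548308) = 1.449396
  p ← -1.560000 + (0.55/6)·(k1 + 2k2 + 2k3 + k4) = -0.573294
p(1.55) ≈ -0.5733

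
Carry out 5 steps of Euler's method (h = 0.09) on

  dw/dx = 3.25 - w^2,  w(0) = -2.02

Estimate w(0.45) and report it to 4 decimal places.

-2.8268

Euler: w_{n+1} = w_n + h·f(x_n, w_n).
x=0.000000, w=-2.020000: f=-0.830400 → w ← -2.020000 + 0.09·(-0.830400) = -2.094736
x=0.090000, w=-2.094736: f=-1.137919 → w ← -2.094736 + 0.09·(-1.137919) = -2.197149
x=0.180000, w=-2.197149: f=-1.577462 → w ← -2.197149 + 0.09·(-1.577462) = -2.339120
x=0.270000, w=-2.339120: f=-2.221484 → w ← -2.339120 + 0.09·(-2.221484) = -2.539054
x=0.360000, w=-2.539054: f=-3.196795 → w ← -2.539054 + 0.09·(-3.196795) = -2.826765
w(0.45) ≈ -2.8268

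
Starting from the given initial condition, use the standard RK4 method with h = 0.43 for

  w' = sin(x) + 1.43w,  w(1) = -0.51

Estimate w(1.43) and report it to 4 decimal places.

RK4: k1 = f(x_n, w_n); k2 = f(x_n + h/2, w_n + (h/2)·k1); k3 = f(x_n + h/2, w_n + (h/2)·k2); k4 = f(x_n + h, w_n + h·k3); w_{n+1} = w_n + (h/6)·(k1 + 2k2 + 2k3 + k4).
x=1.000000, w=-0.510000:
  k1 = f(1.000000, -0.510000) = 0.112171
  k2 = f(1.215000, -0.485883) = 0.242556
  k3 = f(1.215000, -0.457850) = 0.282643
  k4 = f(1.430000, -0.388463) = 0.434602
  w ← -0.510000 + (0.43/6)·(k1 + 2k2 + 2k3 + k4) = -0.395536
w(1.43) ≈ -0.3955

-0.3955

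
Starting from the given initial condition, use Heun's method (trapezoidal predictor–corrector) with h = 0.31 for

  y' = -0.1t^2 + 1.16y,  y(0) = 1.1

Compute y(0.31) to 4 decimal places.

Heun: k1 = f(t_n, y_n); k2 = f(t_n + h, y_n + h·k1); y_{n+1} = y_n + (h/2)·(k1 + k2).
t=0.000000, y=1.100000:
  k1 = f(0.000000, 1.100000) = 1.276000
  k2 = f(0.310000, 1.495560) = 1.725240
  y ← 1.100000 + (0.31/2)·(1.276000 + 1.725240) = 1.565192
y(0.31) ≈ 1.5652

1.5652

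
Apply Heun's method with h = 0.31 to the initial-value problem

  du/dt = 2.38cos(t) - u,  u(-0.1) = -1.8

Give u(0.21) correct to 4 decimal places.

Heun: k1 = f(t_n, u_n); k2 = f(t_n + h, u_n + h·k1); u_{n+1} = u_n + (h/2)·(k1 + k2).
t=-0.100000, u=-1.800000:
  k1 = f(-0.100000, -1.800000) = 4.168110
  k2 = f(0.210000, -0.507886) = 2.835600
  u ← -1.800000 + (0.31/2)·(4.168110 + 2.835600) = -0.714425
u(0.21) ≈ -0.7144

-0.7144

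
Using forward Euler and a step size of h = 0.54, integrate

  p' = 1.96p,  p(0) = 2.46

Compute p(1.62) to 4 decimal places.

Euler: p_{n+1} = p_n + h·f(t_n, p_n).
t=0.000000, p=2.460000: f=4.821600 → p ← 2.460000 + 0.54·4.821600 = 5.063664
t=0.540000, p=5.063664: f=9.924781 → p ← 5.063664 + 0.54·9.924781 = 10.423046
t=1.080000, p=10.423046: f=20.429170 → p ← 10.423046 + 0.54·20.429170 = 21.454798
p(1.62) ≈ 21.4548

21.4548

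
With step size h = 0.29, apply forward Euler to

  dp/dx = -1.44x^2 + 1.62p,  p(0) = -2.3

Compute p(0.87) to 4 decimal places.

Euler: p_{n+1} = p_n + h·f(x_n, p_n).
x=0.000000, p=-2.300000: f=-3.726000 → p ← -2.300000 + 0.29·(-3.726000) = -3.380540
x=0.290000, p=-3.380540: f=-5.597579 → p ← -3.380540 + 0.29·(-5.597579) = -5.003838
x=0.580000, p=-5.003838: f=-8.590633 → p ← -5.003838 + 0.29·(-8.590633) = -7.495122
p(0.87) ≈ -7.4951

-7.4951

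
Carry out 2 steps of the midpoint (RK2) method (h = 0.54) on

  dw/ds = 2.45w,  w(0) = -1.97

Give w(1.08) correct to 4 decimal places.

Midpoint: k1 = f(s_n, w_n); k2 = f(s_n + h/2, w_n + (h/2)·k1); w_{n+1} = w_n + h·k2.
s=0.000000, w=-1.970000:
  k1 = f(0.000000, -1.970000) = -4.826500
  k2 = f(0.270000, -3.273155) = -8.019230
  w ← -1.970000 + 0.54·(-8.019230) = -6.300384
s=0.540000, w=-6.300384:
  k1 = f(0.540000, -6.300384) = -15.435941
  k2 = f(0.810000, -10.468088) = -25.646816
  w ← -6.300384 + 0.54·(-25.646816) = -20.149665
w(1.08) ≈ -20.1497

-20.1497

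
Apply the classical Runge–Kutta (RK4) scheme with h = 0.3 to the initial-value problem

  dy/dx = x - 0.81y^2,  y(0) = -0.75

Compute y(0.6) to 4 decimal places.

-0.9280

RK4: k1 = f(x_n, y_n); k2 = f(x_n + h/2, y_n + (h/2)·k1); k3 = f(x_n + h/2, y_n + (h/2)·k2); k4 = f(x_n + h, y_n + h·k3); y_{n+1} = y_n + (h/6)·(k1 + 2k2 + 2k3 + k4).
x=0.000000, y=-0.750000:
  k1 = f(0.000000, -0.750000) = -0.455625
  k2 = f(0.150000, -0.818344) = -0.392446
  k3 = f(0.150000, -0.808867) = -0.379955
  k4 = f(0.300000, -0.863987) = -0.304643
  y ← -0.750000 + (0.3/6)·(k1 + 2k2 + 2k3 + k4) = -0.865254
x=0.300000, y=-0.865254:
  k1 = f(0.300000, -0.865254) = -0.306418
  k2 = f(0.450000, -0.911216) = -0.222555
  k3 = f(0.450000, -0.898637) = -0.204114
  k4 = f(0.600000, -0.926488) = -0.095287
  y ← -0.865254 + (0.3/6)·(k1 + 2k2 + 2k3 + k4) = -0.928006
y(0.6) ≈ -0.9280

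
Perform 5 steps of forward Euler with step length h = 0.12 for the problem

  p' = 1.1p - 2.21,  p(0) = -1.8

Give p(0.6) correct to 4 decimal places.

Euler: p_{n+1} = p_n + h·f(t_n, p_n).
t=0.000000, p=-1.800000: f=-4.190000 → p ← -1.800000 + 0.12·(-4.190000) = -2.302800
t=0.120000, p=-2.302800: f=-4.743080 → p ← -2.302800 + 0.12·(-4.743080) = -2.871970
t=0.240000, p=-2.871970: f=-5.369167 → p ← -2.871970 + 0.12·(-5.369167) = -3.516270
t=0.360000, p=-3.516270: f=-6.077897 → p ← -3.516270 + 0.12·(-6.077897) = -4.245617
t=0.480000, p=-4.245617: f=-6.880179 → p ← -4.245617 + 0.12·(-6.880179) = -5.071239
p(0.6) ≈ -5.0712

-5.0712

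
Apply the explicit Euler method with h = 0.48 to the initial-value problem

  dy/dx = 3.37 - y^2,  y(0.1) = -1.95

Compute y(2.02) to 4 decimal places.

Euler: y_{n+1} = y_n + h·f(x_n, y_n).
x=0.100000, y=-1.950000: f=-0.432500 → y ← -1.950000 + 0.48·(-0.432500) = -2.157600
x=0.580000, y=-2.157600: f=-1.285238 → y ← -2.157600 + 0.48·(-1.285238) = -2.774514
x=1.060000, y=-2.774514: f=-4.327929 → y ← -2.774514 + 0.48·(-4.327929) = -4.851920
x=1.540000, y=-4.851920: f=-20.171126 → y ← -4.851920 + 0.48·(-20.171126) = -14.534061
y(2.02) ≈ -14.5341

-14.5341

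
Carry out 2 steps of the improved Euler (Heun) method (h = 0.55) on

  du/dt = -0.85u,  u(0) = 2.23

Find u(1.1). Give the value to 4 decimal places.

Heun: k1 = f(t_n, u_n); k2 = f(t_n + h, u_n + h·k1); u_{n+1} = u_n + (h/2)·(k1 + k2).
t=0.000000, u=2.230000:
  k1 = f(0.000000, 2.230000) = -1.895500
  k2 = f(0.550000, 1.187475) = -1.009354
  u ← 2.230000 + (0.55/2)·(-1.895500 + (-1.009354)) = 1.431165
t=0.550000, u=1.431165:
  k1 = f(0.550000, 1.431165) = -1.216490
  k2 = f(1.100000, 0.762095) = -0.647781
  u ← 1.431165 + (0.55/2)·(-1.216490 + (-0.647781)) = 0.918491
u(1.1) ≈ 0.9185

0.9185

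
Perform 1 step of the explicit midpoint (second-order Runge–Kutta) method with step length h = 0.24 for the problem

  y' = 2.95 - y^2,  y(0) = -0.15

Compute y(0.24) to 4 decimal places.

0.5483

Midpoint: k1 = f(t_n, y_n); k2 = f(t_n + h/2, y_n + (h/2)·k1); y_{n+1} = y_n + h·k2.
t=0.000000, y=-0.150000:
  k1 = f(0.000000, -0.150000) = 2.927500
  k2 = f(0.120000, 0.201300) = 2.909478
  y ← -0.150000 + 0.24·2.909478 = 0.548275
y(0.24) ≈ 0.5483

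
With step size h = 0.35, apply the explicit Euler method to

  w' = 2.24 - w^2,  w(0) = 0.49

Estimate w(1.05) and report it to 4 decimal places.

Euler: w_{n+1} = w_n + h·f(x_n, w_n).
x=0.000000, w=0.490000: f=1.999900 → w ← 0.490000 + 0.35·1.999900 = 1.189965
x=0.350000, w=1.189965: f=0.823983 → w ← 1.189965 + 0.35·0.823983 = 1.478359
x=0.700000, w=1.478359: f=0.054454 → w ← 1.478359 + 0.35·0.054454 = 1.497418
w(1.05) ≈ 1.4974

1.4974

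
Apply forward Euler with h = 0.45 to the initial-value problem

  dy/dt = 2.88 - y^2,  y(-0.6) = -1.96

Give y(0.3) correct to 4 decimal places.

Euler: y_{n+1} = y_n + h·f(t_n, y_n).
t=-0.600000, y=-1.960000: f=-0.961600 → y ← -1.960000 + 0.45·(-0.961600) = -2.392720
t=-0.150000, y=-2.392720: f=-2.845109 → y ← -2.392720 + 0.45·(-2.845109) = -3.673019
y(0.3) ≈ -3.6730

-3.6730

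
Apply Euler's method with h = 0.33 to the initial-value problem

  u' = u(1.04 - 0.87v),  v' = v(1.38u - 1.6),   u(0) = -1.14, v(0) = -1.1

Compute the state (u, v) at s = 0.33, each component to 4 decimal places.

-1.8913, 0.0519

Euler on (u,v): u_{n+1} = u_n + h·u', v_{n+1} = v_n + h·v'.
0.000000: (-1.140000, -1.100000); f=(-2.276580, 3.490520) → (-1.891271, 0.051872)
(u(0.33), v(0.33)) ≈ (-1.8913, 0.0519)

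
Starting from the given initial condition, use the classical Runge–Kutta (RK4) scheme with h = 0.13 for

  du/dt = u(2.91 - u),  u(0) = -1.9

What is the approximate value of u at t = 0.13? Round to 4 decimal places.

RK4: k1 = f(t_n, u_n); k2 = f(t_n + h/2, u_n + (h/2)·k1); k3 = f(t_n + h/2, u_n + (h/2)·k2); k4 = f(t_n + h, u_n + h·k3); u_{n+1} = u_n + (h/6)·(k1 + 2k2 + 2k3 + k4).
t=0.000000, u=-1.900000:
  k1 = f(0.000000, -1.900000) = -9.139000
  k2 = f(0.065000, -2.494035) = -13.477852
  k3 = f(0.065000, -2.776060) = -15.784847
  k4 = f(0.130000, -3.952030) = -27.118950
  u ← -1.900000 + (0.13/6)·(k1 + 2k2 + 2k3 + k4) = -3.953639
u(0.13) ≈ -3.9536

-3.9536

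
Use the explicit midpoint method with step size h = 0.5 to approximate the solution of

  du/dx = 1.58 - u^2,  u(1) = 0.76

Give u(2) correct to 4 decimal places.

Midpoint: k1 = f(x_n, u_n); k2 = f(x_n + h/2, u_n + (h/2)·k1); u_{n+1} = u_n + h·k2.
x=1.000000, u=0.760000:
  k1 = f(1.000000, 0.760000) = 1.002400
  k2 = f(1.250000, 1.010600) = 0.558688
  u ← 0.760000 + 0.5·0.558688 = 1.039344
x=1.500000, u=1.039344:
  k1 = f(1.500000, 1.039344) = 0.499764
  k2 = f(1.750000, 1.164285) = 0.224441
  u ← 1.039344 + 0.5·0.224441 = 1.151564
u(2) ≈ 1.1516

1.1516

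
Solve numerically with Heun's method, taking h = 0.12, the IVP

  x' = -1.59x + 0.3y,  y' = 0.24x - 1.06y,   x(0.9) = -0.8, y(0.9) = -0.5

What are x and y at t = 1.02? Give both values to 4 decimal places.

-0.6775, -0.4601

Heun on (x,y): k1 = f(t_n, state_n); k2 = f(t_n + h, state_n + h·k1); state_{n+1} = state_n + (h/2)·(k1 + k2).
0.900000: (-0.800000, -0.500000)
  k1 = (1.122000, 0.338000)
  predictor → (-0.665360, -0.459440)
  k2 = (0.920090, 0.327320)
  → (-0.677475, -0.460081)
(x(1.02), y(1.02)) ≈ (-0.6775, -0.4601)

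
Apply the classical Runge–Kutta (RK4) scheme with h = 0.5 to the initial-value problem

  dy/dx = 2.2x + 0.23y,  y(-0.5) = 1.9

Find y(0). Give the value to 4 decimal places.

RK4: k1 = f(x_n, y_n); k2 = f(x_n + h/2, y_n + (h/2)·k1); k3 = f(x_n + h/2, y_n + (h/2)·k2); k4 = f(x_n + h, y_n + h·k3); y_{n+1} = y_n + (h/6)·(k1 + 2k2 + 2k3 + k4).
x=-0.500000, y=1.900000:
  k1 = f(-0.500000, 1.900000) = -0.663000
  k2 = f(-0.250000, 1.734250) = -0.151123
  k3 = f(-0.250000, 1.862219) = -0.121690
  k4 = f(0.000000, 1.839155) = 0.423006
  y ← 1.900000 + (0.5/6)·(k1 + 2k2 + 2k3 + k4) = 1.834532
y(0) ≈ 1.8345

1.8345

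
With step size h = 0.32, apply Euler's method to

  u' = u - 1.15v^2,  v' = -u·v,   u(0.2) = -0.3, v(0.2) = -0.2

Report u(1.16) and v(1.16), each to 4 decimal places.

Euler on (u,v): u_{n+1} = u_n + h·u', v_{n+1} = v_n + h·v'.
0.200000: (-0.300000, -0.200000); f=(-0.346000, -0.060000) → (-0.410720, -0.219200)
0.520000: (-0.410720, -0.219200); f=(-0.465976, -0.090030) → (-0.559832, -0.248010)
0.840000: (-0.559832, -0.248010); f=(-0.630567, -0.138844) → (-0.761614, -0.292440)
(u(1.16), v(1.16)) ≈ (-0.7616, -0.2924)

-0.7616, -0.2924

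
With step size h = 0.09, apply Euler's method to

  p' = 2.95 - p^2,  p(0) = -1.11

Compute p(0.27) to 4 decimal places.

Euler: p_{n+1} = p_n + h·f(t_n, p_n).
t=0.000000, p=-1.110000: f=1.717900 → p ← -1.110000 + 0.09·1.717900 = -0.955389
t=0.090000, p=-0.955389: f=2.037232 → p ← -0.955389 + 0.09·2.037232 = -0.772038
t=0.180000, p=-0.772038: f=2.353957 → p ← -0.772038 + 0.09·2.353957 = -0.560182
p(0.27) ≈ -0.5602

-0.5602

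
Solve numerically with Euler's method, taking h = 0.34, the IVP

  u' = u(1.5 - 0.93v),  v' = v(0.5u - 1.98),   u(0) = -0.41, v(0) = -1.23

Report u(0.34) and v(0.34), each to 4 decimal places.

-0.7786, -0.3162

Euler on (u,v): u_{n+1} = u_n + h·u', v_{n+1} = v_n + h·v'.
0.000000: (-0.410000, -1.230000); f=(-1.083999, 2.687550) → (-0.778560, -0.316233)
(u(0.34), v(0.34)) ≈ (-0.7786, -0.3162)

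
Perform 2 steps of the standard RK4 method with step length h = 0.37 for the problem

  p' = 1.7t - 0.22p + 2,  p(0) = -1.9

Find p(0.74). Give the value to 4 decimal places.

0.1925

RK4: k1 = f(t_n, p_n); k2 = f(t_n + h/2, p_n + (h/2)·k1); k3 = f(t_n + h/2, p_n + (h/2)·k2); k4 = f(t_n + h, p_n + h·k3); p_{n+1} = p_n + (h/6)·(k1 + 2k2 + 2k3 + k4).
t=0.000000, p=-1.900000:
  k1 = f(0.000000, -1.900000) = 2.418000
  k2 = f(0.185000, -1.452670) = 2.634087
  k3 = f(0.185000, -1.412694) = 2.625293
  k4 = f(0.370000, -0.928642) = 2.833301
  p ← -1.900000 + (0.37/6)·(k1 + 2k2 + 2k3 + k4) = -0.927513
t=0.370000, p=-0.927513:
  k1 = f(0.370000, -0.927513) = 2.833053
  k2 = f(0.555000, -0.403398) = 3.032248
  k3 = f(0.555000, -0.366547) = 3.024140
  k4 = f(0.740000, 0.191419) = 3.215888
  p ← -0.927513 + (0.37/6)·(k1 + 2k2 + 2k3 + k4) = 0.192460
p(0.74) ≈ 0.1925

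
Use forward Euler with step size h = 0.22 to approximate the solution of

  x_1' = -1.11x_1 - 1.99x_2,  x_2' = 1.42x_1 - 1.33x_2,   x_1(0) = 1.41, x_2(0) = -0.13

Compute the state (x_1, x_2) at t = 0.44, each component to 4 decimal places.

0.6959, 0.5972

Euler on (x_1,x_2): x_1_{n+1} = x_1_n + h·x_1', x_2_{n+1} = x_2_n + h·x_2'.
0.000000: (1.410000, -0.130000); f=(-1.306400, 2.175100) → (1.122592, 0.348522)
0.220000: (1.122592, 0.348522); f=(-1.939636, 1.130546) → (0.695872, 0.597242)
(x_1(0.44), x_2(0.44)) ≈ (0.6959, 0.5972)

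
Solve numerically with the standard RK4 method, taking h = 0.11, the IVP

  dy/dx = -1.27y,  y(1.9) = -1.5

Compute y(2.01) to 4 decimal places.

-1.3044

RK4: k1 = f(x_n, y_n); k2 = f(x_n + h/2, y_n + (h/2)·k1); k3 = f(x_n + h/2, y_n + (h/2)·k2); k4 = f(x_n + h, y_n + h·k3); y_{n+1} = y_n + (h/6)·(k1 + 2k2 + 2k3 + k4).
x=1.900000, y=-1.500000:
  k1 = f(1.900000, -1.500000) = 1.905000
  k2 = f(1.955000, -1.395225) = 1.771936
  k3 = f(1.955000, -1.402544) = 1.781230
  k4 = f(2.010000, -1.304065) = 1.656162
  y ← -1.500000 + (0.11/6)·(k1 + 2k2 + 2k3 + k4) = -1.304429
y(2.01) ≈ -1.3044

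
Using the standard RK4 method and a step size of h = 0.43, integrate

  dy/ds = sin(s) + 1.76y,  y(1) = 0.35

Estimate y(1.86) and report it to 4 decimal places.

3.4793

RK4: k1 = f(s_n, y_n); k2 = f(s_n + h/2, y_n + (h/2)·k1); k3 = f(s_n + h/2, y_n + (h/2)·k2); k4 = f(s_n + h, y_n + h·k3); y_{n+1} = y_n + (h/6)·(k1 + 2k2 + 2k3 + k4).
s=1.000000, y=0.350000:
  k1 = f(1.000000, 0.350000) = 1.457471
  k2 = f(1.215000, 0.663356) = 2.104876
  k3 = f(1.215000, 0.802548) = 2.349855
  k4 = f(1.430000, 1.360437) = 3.384475
  y ← 0.350000 + (0.43/6)·(k1 + 2k2 + 2k3 + k4) = 1.335518
s=1.430000, y=1.335518:
  k1 = f(1.430000, 1.335518) = 3.340615
  k2 = f(1.645000, 2.053750) = 4.611848
  k3 = f(1.645000, 2.327065) = 5.092882
  k4 = f(1.860000, 3.525457) = 7.163275
  y ← 1.335518 + (0.43/6)·(k1 + 2k2 + 2k3 + k4) = 3.479308
y(1.86) ≈ 3.4793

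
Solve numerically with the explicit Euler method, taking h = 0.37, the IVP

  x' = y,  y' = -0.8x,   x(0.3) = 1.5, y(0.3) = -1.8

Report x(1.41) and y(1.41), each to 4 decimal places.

-0.9179, -2.4920

Euler on (x,y): x_{n+1} = x_n + h·x', y_{n+1} = y_n + h·y'.
0.300000: (1.500000, -1.800000); f=(-1.800000, -1.200000) → (0.834000, -2.244000)
0.670000: (0.834000, -2.244000); f=(-2.244000, -0.667200) → (0.003720, -2.490864)
1.040000: (0.003720, -2.490864); f=(-2.490864, -0.002976) → (-0.917900, -2.491965)
(x(1.41), y(1.41)) ≈ (-0.9179, -2.4920)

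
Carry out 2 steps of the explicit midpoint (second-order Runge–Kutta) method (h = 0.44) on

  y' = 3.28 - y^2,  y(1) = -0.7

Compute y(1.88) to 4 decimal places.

1.3918

Midpoint: k1 = f(t_n, y_n); k2 = f(t_n + h/2, y_n + (h/2)·k1); y_{n+1} = y_n + h·k2.
t=1.000000, y=-0.700000:
  k1 = f(1.000000, -0.700000) = 2.790000
  k2 = f(1.220000, -0.086200) = 3.272570
  y ← -0.700000 + 0.44·3.272570 = 0.739931
t=1.440000, y=0.739931:
  k1 = f(1.440000, 0.739931) = 2.732503
  k2 = f(1.660000, 1.341081) = 1.481501
  y ← 0.739931 + 0.44·1.481501 = 1.391791
y(1.88) ≈ 1.3918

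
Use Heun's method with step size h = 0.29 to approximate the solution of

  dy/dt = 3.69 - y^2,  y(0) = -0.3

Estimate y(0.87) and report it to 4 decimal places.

1.6139

Heun: k1 = f(t_n, y_n); k2 = f(t_n + h, y_n + h·k1); y_{n+1} = y_n + (h/2)·(k1 + k2).
t=0.000000, y=-0.300000:
  k1 = f(0.000000, -0.300000) = 3.600000
  k2 = f(0.290000, 0.744000) = 3.136464
  y ← -0.300000 + (0.29/2)·(3.600000 + 3.136464) = 0.676787
t=0.290000, y=0.676787:
  k1 = f(0.290000, 0.676787) = 3.231959
  k2 = f(0.580000, 1.614055) = 1.084825
  y ← 0.676787 + (0.29/2)·(3.231959 + 1.084825) = 1.302721
t=0.580000, y=1.302721:
  k1 = f(0.580000, 1.302721) = 1.992918
  k2 = f(0.870000, 1.880667) = 0.153091
  y ← 1.302721 + (0.29/2)·(1.992918 + 0.153091) = 1.613892
y(0.87) ≈ 1.6139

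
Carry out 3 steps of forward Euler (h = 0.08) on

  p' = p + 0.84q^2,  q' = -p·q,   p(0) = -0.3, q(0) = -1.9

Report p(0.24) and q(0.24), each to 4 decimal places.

0.4375, -1.9322

Euler on (p,q): p_{n+1} = p_n + h·p', q_{n+1} = q_n + h·q'.
0.000000: (-0.300000, -1.900000); f=(2.732400, -0.570000) → (-0.081408, -1.945600)
0.080000: (-0.081408, -1.945600); f=(3.098294, -0.158387) → (0.166456, -1.958271)
0.160000: (0.166456, -1.958271); f=(3.387709, 0.325965) → (0.437472, -1.932194)
(p(0.24), q(0.24)) ≈ (0.4375, -1.9322)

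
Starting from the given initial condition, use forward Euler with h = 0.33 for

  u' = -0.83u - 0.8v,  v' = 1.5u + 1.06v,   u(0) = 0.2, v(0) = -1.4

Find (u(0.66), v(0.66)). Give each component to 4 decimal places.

Euler on (u,v): u_{n+1} = u_n + h·u', v_{n+1} = v_n + h·v'.
0.000000: (0.200000, -1.400000); f=(0.954000, -1.184000) → (0.514820, -1.790720)
0.330000: (0.514820, -1.790720); f=(1.005275, -1.125933) → (0.846561, -2.162278)
(u(0.66), v(0.66)) ≈ (0.8466, -2.1623)

0.8466, -2.1623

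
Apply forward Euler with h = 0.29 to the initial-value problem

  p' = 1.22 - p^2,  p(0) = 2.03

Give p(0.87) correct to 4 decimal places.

Euler: p_{n+1} = p_n + h·f(s_n, p_n).
s=0.000000, p=2.030000: f=-2.900900 → p ← 2.030000 + 0.29·(-2.900900) = 1.188739
s=0.290000, p=1.188739: f=-0.193100 → p ← 1.188739 + 0.29·(-0.193100) = 1.132740
s=0.580000, p=1.132740: f=-0.063100 → p ← 1.132740 + 0.29·(-0.063100) = 1.114441
p(0.87) ≈ 1.1144

1.1144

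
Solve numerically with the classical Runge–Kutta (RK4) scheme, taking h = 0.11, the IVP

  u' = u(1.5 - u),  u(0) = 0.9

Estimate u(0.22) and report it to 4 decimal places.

RK4: k1 = f(x_n, u_n); k2 = f(x_n + h/2, u_n + (h/2)·k1); k3 = f(x_n + h/2, u_n + (h/2)·k2); k4 = f(x_n + h, u_n + h·k3); u_{n+1} = u_n + (h/6)·(k1 + 2k2 + 2k3 + k4).
x=0.000000, u=0.900000:
  k1 = f(0.000000, 0.900000) = 0.540000
  k2 = f(0.055000, 0.929700) = 0.530208
  k3 = f(0.055000, 0.929161) = 0.530401
  k4 = f(0.110000, 0.958344) = 0.519093
  u ← 0.900000 + (0.11/6)·(k1 + 2k2 + 2k3 + k4) = 0.958306
x=0.110000, u=0.958306:
  k1 = f(0.110000, 0.958306) = 0.519109
  k2 = f(0.165000, 0.986857) = 0.506399
  k3 = f(0.165000, 0.986158) = 0.506730
  k4 = f(0.220000, 1.014046) = 0.492780
  u ← 0.958306 + (0.11/6)·(k1 + 2k2 + 2k3 + k4) = 1.014005
u(0.22) ≈ 1.0140

1.0140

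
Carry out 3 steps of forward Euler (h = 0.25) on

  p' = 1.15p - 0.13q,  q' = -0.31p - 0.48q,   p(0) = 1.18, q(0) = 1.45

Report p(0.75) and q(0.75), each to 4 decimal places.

2.3605, 0.6730

Euler on (p,q): p_{n+1} = p_n + h·p', q_{n+1} = q_n + h·q'.
0.000000: (1.180000, 1.450000); f=(1.168500, -1.061800) → (1.472125, 1.184550)
0.250000: (1.472125, 1.184550); f=(1.538952, -1.024943) → (1.856863, 0.928314)
0.500000: (1.856863, 0.928314); f=(2.014712, -1.021218) → (2.360541, 0.673010)
(p(0.75), q(0.75)) ≈ (2.3605, 0.6730)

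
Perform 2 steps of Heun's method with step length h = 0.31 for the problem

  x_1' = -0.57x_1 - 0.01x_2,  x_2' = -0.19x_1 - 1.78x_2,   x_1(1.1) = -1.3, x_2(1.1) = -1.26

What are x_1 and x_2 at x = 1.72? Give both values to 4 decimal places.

Heun on (x_1,x_2): k1 = f(x_n, state_n); k2 = f(x_n + h, state_n + h·k1); state_{n+1} = state_n + (h/2)·(k1 + k2).
1.100000: (-1.300000, -1.260000)
  k1 = (0.753600, 2.489800)
  predictor → (-1.066384, -0.488162)
  k2 = (0.612721, 1.071541)
  → (-1.088220, -0.707992)
1.410000: (-1.088220, -0.707992)
  k1 = (0.627366, 1.466988)
  predictor → (-0.893737, -0.253226)
  k2 = (0.511962, 0.620552)
  → (-0.911625, -0.384423)
(x_1(1.72), x_2(1.72)) ≈ (-0.9116, -0.3844)

-0.9116, -0.3844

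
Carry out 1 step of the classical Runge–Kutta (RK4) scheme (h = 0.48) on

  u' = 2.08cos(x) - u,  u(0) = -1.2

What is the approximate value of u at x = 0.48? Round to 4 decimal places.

0.0159

RK4: k1 = f(x_n, u_n); k2 = f(x_n + h/2, u_n + (h/2)·k1); k3 = f(x_n + h/2, u_n + (h/2)·k2); k4 = f(x_n + h, u_n + h·k3); u_{n+1} = u_n + (h/6)·(k1 + 2k2 + 2k3 + k4).
x=0.000000, u=-1.200000:
  k1 = f(0.000000, -1.200000) = 3.280000
  k2 = f(0.240000, -0.412800) = 2.433183
  k3 = f(0.240000, -0.616036) = 2.636419
  k4 = f(0.480000, 0.065481) = 1.779468
  u ← -1.200000 + (0.48/6)·(k1 + 2k2 + 2k3 + k4) = 0.015894
u(0.48) ≈ 0.0159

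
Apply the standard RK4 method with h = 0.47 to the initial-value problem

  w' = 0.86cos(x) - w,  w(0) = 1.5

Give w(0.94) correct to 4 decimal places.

RK4: k1 = f(x_n, w_n); k2 = f(x_n + h/2, w_n + (h/2)·k1); k3 = f(x_n + h/2, w_n + (h/2)·k2); k4 = f(x_n + h, w_n + h·k3); w_{n+1} = w_n + (h/6)·(k1 + 2k2 + 2k3 + k4).
x=0.000000, w=1.500000:
  k1 = f(0.000000, 1.500000) = -0.640000
  k2 = f(0.235000, 1.349600) = -0.513238
  k3 = f(0.235000, 1.379389) = -0.543027
  k4 = f(0.470000, 1.244777) = -0.478029
  w ← 1.500000 + (0.47/6)·(k1 + 2k2 + 2k3 + k4) = 1.246940
x=0.470000, w=1.246940:
  k1 = f(0.470000, 1.246940) = -0.480191
  k2 = f(0.705000, 1.134095) = -0.479109
  k3 = f(0.705000, 1.134349) = -0.479363
  k4 = f(0.940000, 1.021639) = -0.514421
  w ← 1.246940 + (0.47/6)·(k1 + 2k2 + 2k3 + k4) = 1.018868
w(0.94) ≈ 1.0189

1.0189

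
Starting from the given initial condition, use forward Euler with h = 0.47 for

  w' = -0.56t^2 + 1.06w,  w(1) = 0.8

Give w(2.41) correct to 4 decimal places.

0.2568

Euler: w_{n+1} = w_n + h·f(t_n, w_n).
t=1.000000, w=0.800000: f=0.288000 → w ← 0.800000 + 0.47·0.288000 = 0.935360
t=1.470000, w=0.935360: f=-0.218622 → w ← 0.935360 + 0.47·(-0.218622) = 0.832607
t=1.940000, w=0.832607: f=-1.225052 → w ← 0.832607 + 0.47·(-1.225052) = 0.256833
w(2.41) ≈ 0.2568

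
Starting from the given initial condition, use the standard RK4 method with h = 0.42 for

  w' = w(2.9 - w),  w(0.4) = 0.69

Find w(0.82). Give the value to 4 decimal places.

RK4: k1 = f(t_n, w_n); k2 = f(t_n + h/2, w_n + (h/2)·k1); k3 = f(t_n + h/2, w_n + (h/2)·k2); k4 = f(t_n + h, w_n + h·k3); w_{n+1} = w_n + (h/6)·(k1 + 2k2 + 2k3 + k4).
t=0.400000, w=0.690000:
  k1 = f(0.400000, 0.690000) = 1.524900
  k2 = f(0.610000, 1.010229) = 1.909101
  k3 = f(0.610000, 1.090911) = 1.973555
  k4 = f(0.820000, 1.518893) = 2.097754
  w ← 0.690000 + (0.42/6)·(k1 + 2k2 + 2k3 + k4) = 1.487158
w(0.82) ≈ 1.4872

1.4872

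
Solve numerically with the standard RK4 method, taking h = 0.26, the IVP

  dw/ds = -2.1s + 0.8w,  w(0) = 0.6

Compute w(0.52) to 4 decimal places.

0.5818

RK4: k1 = f(s_n, w_n); k2 = f(s_n + h/2, w_n + (h/2)·k1); k3 = f(s_n + h/2, w_n + (h/2)·k2); k4 = f(s_n + h, w_n + h·k3); w_{n+1} = w_n + (h/6)·(k1 + 2k2 + 2k3 + k4).
s=0.000000, w=0.600000:
  k1 = f(0.000000, 0.600000) = 0.480000
  k2 = f(0.130000, 0.662400) = 0.256920
  k3 = f(0.130000, 0.633400) = 0.233720
  k4 = f(0.260000, 0.660767) = -0.017386
  w ← 0.600000 + (0.26/6)·(k1 + 2k2 + 2k3 + k4) = 0.662569
s=0.260000, w=0.662569:
  k1 = f(0.260000, 0.662569) = -0.015945
  k2 = f(0.390000, 0.660496) = -0.290603
  k3 = f(0.390000, 0.624790) = -0.319168
  k4 = f(0.520000, 0.579585) = -0.628332
  w ← 0.662569 + (0.26/6)·(k1 + 2k2 + 2k3 + k4) = 0.581803
w(0.52) ≈ 0.5818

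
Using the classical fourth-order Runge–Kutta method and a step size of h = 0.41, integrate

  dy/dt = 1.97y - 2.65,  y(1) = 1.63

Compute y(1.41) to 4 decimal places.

1.9830

RK4: k1 = f(t_n, y_n); k2 = f(t_n + h/2, y_n + (h/2)·k1); k3 = f(t_n + h/2, y_n + (h/2)·k2); k4 = f(t_n + h, y_n + h·k3); y_{n+1} = y_n + (h/6)·(k1 + 2k2 + 2k3 + k4).
t=1.000000, y=1.630000:
  k1 = f(1.000000, 1.630000) = 0.561100
  k2 = f(1.205000, 1.745025) = 0.787700
  k3 = f(1.205000, 1.791479) = 0.879213
  k4 = f(1.410000, 1.990477) = 1.271240
  y ← 1.630000 + (0.41/6)·(k1 + 2k2 + 2k3 + k4) = 1.983021
y(1.41) ≈ 1.9830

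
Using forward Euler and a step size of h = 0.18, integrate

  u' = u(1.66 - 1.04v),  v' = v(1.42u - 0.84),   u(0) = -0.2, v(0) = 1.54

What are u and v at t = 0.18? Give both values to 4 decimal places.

-0.2021, 1.2284

Euler on (u,v): u_{n+1} = u_n + h·u', v_{n+1} = v_n + h·v'.
0.000000: (-0.200000, 1.540000); f=(-0.011680, -1.730960) → (-0.202102, 1.228427)
(u(0.18), v(0.18)) ≈ (-0.2021, 1.2284)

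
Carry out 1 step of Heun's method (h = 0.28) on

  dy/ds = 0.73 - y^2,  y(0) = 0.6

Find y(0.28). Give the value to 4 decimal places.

Heun: k1 = f(s_n, y_n); k2 = f(s_n + h, y_n + h·k1); y_{n+1} = y_n + (h/2)·(k1 + k2).
s=0.000000, y=0.600000:
  k1 = f(0.000000, 0.600000) = 0.370000
  k2 = f(0.280000, 0.703600) = 0.234947
  y ← 0.600000 + (0.28/2)·(0.370000 + 0.234947) = 0.684693
y(0.28) ≈ 0.6847

0.6847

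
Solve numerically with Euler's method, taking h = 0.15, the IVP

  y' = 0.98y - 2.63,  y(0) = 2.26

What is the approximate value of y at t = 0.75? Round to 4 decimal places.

Euler: y_{n+1} = y_n + h·f(t_n, y_n).
t=0.000000, y=2.260000: f=-0.415200 → y ← 2.260000 + 0.15·(-0.415200) = 2.197720
t=0.150000, y=2.197720: f=-0.476234 → y ← 2.197720 + 0.15·(-0.476234) = 2.126285
t=0.300000, y=2.126285: f=-0.546241 → y ← 2.126285 + 0.15·(-0.546241) = 2.044349
t=0.450000, y=2.044349: f=-0.626538 → y ← 2.044349 + 0.15·(-0.626538) = 1.950368
t=0.600000, y=1.950368: f=-0.718639 → y ← 1.950368 + 0.15·(-0.718639) = 1.842572
y(0.75) ≈ 1.8426

1.8426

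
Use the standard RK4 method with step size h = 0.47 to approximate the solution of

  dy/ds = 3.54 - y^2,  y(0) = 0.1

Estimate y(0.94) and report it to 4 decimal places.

RK4: k1 = f(s_n, y_n); k2 = f(s_n + h/2, y_n + (h/2)·k1); k3 = f(s_n + h/2, y_n + (h/2)·k2); k4 = f(s_n + h, y_n + h·k3); y_{n+1} = y_n + (h/6)·(k1 + 2k2 + 2k3 + k4).
s=0.000000, y=0.100000:
  k1 = f(0.000000, 0.100000) = 3.530000
  k2 = f(0.235000, 0.929550) = 2.675937
  k3 = f(0.235000, 0.728845) = 3.008785
  k4 = f(0.470000, 1.514129) = 1.247414
  y ← 0.100000 + (0.47/6)·(k1 + 2k2 + 2k3 + k4) = 1.364837
s=0.470000, y=1.364837:
  k1 = f(0.470000, 1.364837) = 1.677220
  k2 = f(0.705000, 1.758984) = 0.445976
  k3 = f(0.705000, 1.469642) = 1.380154
  k4 = f(0.940000, 2.013509) = -0.514220
  y ← 1.364837 + (0.47/6)·(k1 + 2k2 + 2k3 + k4) = 1.742032
y(0.94) ≈ 1.7420

1.7420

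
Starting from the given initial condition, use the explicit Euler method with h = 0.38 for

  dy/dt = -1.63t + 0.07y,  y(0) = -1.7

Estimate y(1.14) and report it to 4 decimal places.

-2.5517

Euler: y_{n+1} = y_n + h·f(t_n, y_n).
t=0.000000, y=-1.700000: f=-0.119000 → y ← -1.700000 + 0.38·(-0.119000) = -1.745220
t=0.380000, y=-1.745220: f=-0.741565 → y ← -1.745220 + 0.38·(-0.741565) = -2.027015
t=0.760000, y=-2.027015: f=-1.380691 → y ← -2.027015 + 0.38·(-1.380691) = -2.551677
y(1.14) ≈ -2.5517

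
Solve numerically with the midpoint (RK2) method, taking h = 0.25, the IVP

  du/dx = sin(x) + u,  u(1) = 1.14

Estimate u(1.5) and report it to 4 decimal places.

2.4690

Midpoint: k1 = f(x_n, u_n); k2 = f(x_n + h/2, u_n + (h/2)·k1); u_{n+1} = u_n + h·k2.
x=1.000000, u=1.140000:
  k1 = f(1.000000, 1.140000) = 1.981471
  k2 = f(1.125000, 1.387684) = 2.289951
  u ← 1.140000 + 0.25·2.289951 = 1.712488
x=1.250000, u=1.712488:
  k1 = f(1.250000, 1.712488) = 2.661472
  k2 = f(1.375000, 2.045172) = 3.026065
  u ← 1.712488 + 0.25·3.026065 = 2.469004
u(1.5) ≈ 2.4690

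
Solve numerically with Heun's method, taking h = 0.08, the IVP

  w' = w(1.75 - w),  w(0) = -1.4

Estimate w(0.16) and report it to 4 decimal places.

-2.4658

Heun: k1 = f(x_n, w_n); k2 = f(x_n + h, w_n + h·k1); w_{n+1} = w_n + (h/2)·(k1 + k2).
x=0.000000, w=-1.400000:
  k1 = f(0.000000, -1.400000) = -4.410000
  k2 = f(0.080000, -1.752800) = -6.139708
  w ← -1.400000 + (0.08/2)·(-4.410000 + (-6.139708)) = -1.821988
x=0.080000, w=-1.821988:
  k1 = f(0.080000, -1.821988) = -6.508121
  k2 = f(0.160000, -2.342638) = -9.587569
  w ← -1.821988 + (0.08/2)·(-6.508121 + (-9.587569)) = -2.465816
w(0.16) ≈ -2.4658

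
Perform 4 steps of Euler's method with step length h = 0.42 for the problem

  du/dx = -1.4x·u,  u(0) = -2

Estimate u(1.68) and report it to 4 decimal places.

-0.1975

Euler: u_{n+1} = u_n + h·f(x_n, u_n).
x=0.000000, u=-2.000000: f=0.000000 → u ← -2.000000 + 0.42·0.000000 = -2.000000
x=0.420000, u=-2.000000: f=1.176000 → u ← -2.000000 + 0.42·1.176000 = -1.506080
x=0.840000, u=-1.506080: f=1.771150 → u ← -1.506080 + 0.42·1.771150 = -0.762197
x=1.260000, u=-0.762197: f=1.344515 → u ← -0.762197 + 0.42·1.344515 = -0.197500
u(1.68) ≈ -0.1975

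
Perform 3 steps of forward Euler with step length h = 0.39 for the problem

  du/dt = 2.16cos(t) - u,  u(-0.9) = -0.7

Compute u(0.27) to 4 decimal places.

1.3208

Euler: u_{n+1} = u_n + h·f(t_n, u_n).
t=-0.900000, u=-0.700000: f=2.042678 → u ← -0.700000 + 0.39·2.042678 = 0.096644
t=-0.510000, u=0.096644: f=1.788484 → u ← 0.096644 + 0.39·1.788484 = 0.794153
t=-0.120000, u=0.794153: f=1.350314 → u ← 0.794153 + 0.39·1.350314 = 1.320775
u(0.27) ≈ 1.3208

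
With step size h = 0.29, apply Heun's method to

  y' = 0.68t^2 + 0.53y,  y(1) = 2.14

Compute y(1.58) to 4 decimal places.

Heun: k1 = f(t_n, y_n); k2 = f(t_n + h, y_n + h·k1); y_{n+1} = y_n + (h/2)·(k1 + k2).
t=1.000000, y=2.140000:
  k1 = f(1.000000, 2.140000) = 1.814200
  k2 = f(1.290000, 2.666118) = 2.544631
  y ← 2.140000 + (0.29/2)·(1.814200 + 2.544631) = 2.772030
t=1.290000, y=2.772030:
  k1 = f(1.290000, 2.772030) = 2.600764
  k2 = f(1.580000, 3.526252) = 3.566466
  y ← 2.772030 + (0.29/2)·(2.600764 + 3.566466) = 3.666279
y(1.58) ≈ 3.6663

3.6663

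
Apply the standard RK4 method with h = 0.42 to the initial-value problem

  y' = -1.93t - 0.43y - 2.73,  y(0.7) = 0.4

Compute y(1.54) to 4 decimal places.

RK4: k1 = f(t_n, y_n); k2 = f(t_n + h/2, y_n + (h/2)·k1); k3 = f(t_n + h/2, y_n + (h/2)·k2); k4 = f(t_n + h, y_n + h·k3); y_{n+1} = y_n + (h/6)·(k1 + 2k2 + 2k3 + k4).
t=0.700000, y=0.400000:
  k1 = f(0.700000, 0.400000) = -4.253000
  k2 = f(0.910000, -0.493130) = -4.274254
  k3 = f(0.910000, -0.497593) = -4.272335
  k4 = f(1.120000, -1.394381) = -4.292016
  y ← 0.400000 + (0.42/6)·(k1 + 2k2 + 2k3 + k4) = -1.394674
t=1.120000, y=-1.394674:
  k1 = f(1.120000, -1.394674) = -4.291890
  k2 = f(1.330000, -2.295971) = -4.309633
  k3 = f(1.330000, -2.299696) = -4.308031
  k4 = f(1.540000, -3.204046) = -4.324460
  y ← -1.394674 + (0.42/6)·(k1 + 2k2 + 2k3 + k4) = -3.204291
y(1.54) ≈ -3.2043

-3.2043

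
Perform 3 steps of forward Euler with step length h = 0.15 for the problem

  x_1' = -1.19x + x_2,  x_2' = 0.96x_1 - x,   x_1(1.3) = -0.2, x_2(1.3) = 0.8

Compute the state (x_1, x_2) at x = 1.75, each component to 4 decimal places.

Euler on (x_1,x_2): x_1_{n+1} = x_1_n + h·x_1', x_2_{n+1} = x_2_n + h·x_2'.
1.300000: (-0.200000, 0.800000); f=(-0.747000, -1.492000) → (-0.312050, 0.576200)
1.450000: (-0.312050, 0.576200); f=(-1.149300, -1.749568) → (-0.484445, 0.313765)
1.600000: (-0.484445, 0.313765); f=(-1.590235, -2.065067) → (-0.722980, 0.004005)
(x_1(1.75), x_2(1.75)) ≈ (-0.7230, 0.0040)

-0.7230, 0.0040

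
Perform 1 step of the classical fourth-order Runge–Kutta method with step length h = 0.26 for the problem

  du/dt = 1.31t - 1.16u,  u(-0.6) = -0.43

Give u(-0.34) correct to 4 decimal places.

-0.4543

RK4: k1 = f(t_n, u_n); k2 = f(t_n + h/2, u_n + (h/2)·k1); k3 = f(t_n + h/2, u_n + (h/2)·k2); k4 = f(t_n + h, u_n + h·k3); u_{n+1} = u_n + (h/6)·(k1 + 2k2 + 2k3 + k4).
t=-0.600000, u=-0.430000:
  k1 = f(-0.600000, -0.430000) = -0.287200
  k2 = f(-0.470000, -0.467336) = -0.073590
  k3 = f(-0.470000, -0.439567) = -0.105803
  k4 = f(-0.340000, -0.457509) = 0.085310
  u ← -0.430000 + (0.26/6)·(k1 + 2k2 + 2k3 + k4) = -0.454296
u(-0.34) ≈ -0.4543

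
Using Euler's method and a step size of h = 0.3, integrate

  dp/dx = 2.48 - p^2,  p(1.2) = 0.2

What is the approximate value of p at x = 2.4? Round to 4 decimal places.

1.5738

Euler: p_{n+1} = p_n + h·f(x_n, p_n).
x=1.200000, p=0.200000: f=2.440000 → p ← 0.200000 + 0.3·2.440000 = 0.932000
x=1.500000, p=0.932000: f=1.611376 → p ← 0.932000 + 0.3·1.611376 = 1.415413
x=1.800000, p=1.415413: f=0.476607 → p ← 1.415413 + 0.3·0.476607 = 1.558395
x=2.100000, p=1.558395: f=0.051406 → p ← 1.558395 + 0.3·0.051406 = 1.573816
p(2.4) ≈ 1.5738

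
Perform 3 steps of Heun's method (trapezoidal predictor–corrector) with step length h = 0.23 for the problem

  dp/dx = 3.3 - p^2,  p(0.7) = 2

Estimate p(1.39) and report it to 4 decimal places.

1.8411

Heun: k1 = f(x_n, p_n); k2 = f(x_n + h, p_n + h·k1); p_{n+1} = p_n + (h/2)·(k1 + k2).
x=0.700000, p=2.000000:
  k1 = f(0.700000, 2.000000) = -0.700000
  k2 = f(0.930000, 1.839000) = -0.081921
  p ← 2.000000 + (0.23/2)·(-0.700000 + (-0.081921)) = 1.910079
x=0.930000, p=1.910079:
  k1 = f(0.930000, 1.910079) = -0.348402
  k2 = f(1.160000, 1.829947) = -0.048705
  p ← 1.910079 + (0.23/2)·(-0.348402 + (-0.048705)) = 1.864412
x=1.160000, p=1.864412:
  k1 = f(1.160000, 1.864412) = -0.176031
  k2 = f(1.390000, 1.823925) = -0.026701
  p ← 1.864412 + (0.23/2)·(-0.176031 + (-0.026701)) = 1.841098
p(1.39) ≈ 1.8411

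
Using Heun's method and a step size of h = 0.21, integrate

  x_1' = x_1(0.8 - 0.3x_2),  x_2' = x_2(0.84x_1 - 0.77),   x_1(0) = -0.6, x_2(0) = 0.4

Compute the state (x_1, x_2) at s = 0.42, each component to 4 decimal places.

Heun on (x_1,x_2): k1 = f(s_n, state_n); k2 = f(s_n + h, state_n + h·k1); state_{n+1} = state_n + (h/2)·(k1 + k2).
0.000000: (-0.600000, 0.400000)
  k1 = (-0.408000, -0.509600)
  predictor → (-0.685680, 0.292984)
  k2 = (-0.488276, -0.394348)
  → (-0.694109, 0.305085)
0.210000: (-0.694109, 0.305085)
  k1 = (-0.491758, -0.412796)
  predictor → (-0.797378, 0.218398)
  k2 = (-0.585659, -0.314449)
  → (-0.807238, 0.228725)
(x_1(0.42), x_2(0.42)) ≈ (-0.8072, 0.2287)

-0.8072, 0.2287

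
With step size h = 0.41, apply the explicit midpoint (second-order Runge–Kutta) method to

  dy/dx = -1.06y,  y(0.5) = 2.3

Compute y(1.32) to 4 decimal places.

Midpoint: k1 = f(x_n, y_n); k2 = f(x_n + h/2, y_n + (h/2)·k1); y_{n+1} = y_n + h·k2.
x=0.500000, y=2.300000:
  k1 = f(0.500000, 2.300000) = -2.438000
  k2 = f(0.705000, 1.800210) = -1.908223
  y ← 2.300000 + 0.41·(-1.908223) = 1.517629
x=0.910000, y=1.517629:
  k1 = f(0.910000, 1.517629) = -1.608686
  k2 = f(1.115000, 1.187848) = -1.259119
  y ← 1.517629 + 0.41·(-1.259119) = 1.001390
y(1.32) ≈ 1.0014

1.0014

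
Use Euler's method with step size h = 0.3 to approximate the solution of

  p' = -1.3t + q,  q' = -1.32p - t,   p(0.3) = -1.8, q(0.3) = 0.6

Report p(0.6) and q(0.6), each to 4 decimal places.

Euler on (p,q): p_{n+1} = p_n + h·p', q_{n+1} = q_n + h·q'.
0.300000: (-1.800000, 0.600000); f=(0.210000, 2.076000) → (-1.737000, 1.222800)
(p(0.6), q(0.6)) ≈ (-1.7370, 1.2228)

-1.7370, 1.2228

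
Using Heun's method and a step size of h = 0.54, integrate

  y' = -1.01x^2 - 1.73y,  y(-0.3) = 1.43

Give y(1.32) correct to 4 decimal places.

Heun: k1 = f(x_n, y_n); k2 = f(x_n + h, y_n + h·k1); y_{n+1} = y_n + (h/2)·(k1 + k2).
x=-0.300000, y=1.430000:
  k1 = f(-0.300000, 1.430000) = -2.564800
  k2 = f(0.240000, 0.045008) = -0.136040
  y ← 1.430000 + (0.54/2)·(-2.564800 + (-0.136040)) = 0.700773
x=0.240000, y=0.700773:
  k1 = f(0.240000, 0.700773) = -1.270514
  k2 = f(0.780000, 0.014696) = -0.639908
  y ← 0.700773 + (0.54/2)·(-1.270514 + (-0.639908)) = 0.184959
x=0.780000, y=0.184959:
  k1 = f(0.780000, 0.184959) = -0.934464
  k2 = f(1.320000, -0.319651) = -1.206828
  y ← 0.184959 + (0.54/2)·(-0.934464 + (-1.206828)) = -0.393189
y(1.32) ≈ -0.3932

-0.3932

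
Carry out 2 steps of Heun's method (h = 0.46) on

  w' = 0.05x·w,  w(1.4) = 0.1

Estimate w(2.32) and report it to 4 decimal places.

Heun: k1 = f(x_n, w_n); k2 = f(x_n + h, w_n + h·k1); w_{n+1} = w_n + (h/2)·(k1 + k2).
x=1.400000, w=0.100000:
  k1 = f(1.400000, 0.100000) = 0.007000
  k2 = f(1.860000, 0.103220) = 0.009599
  w ← 0.100000 + (0.46/2)·(0.007000 + 0.009599) = 0.103818
x=1.860000, w=0.103818:
  k1 = f(1.860000, 0.103818) = 0.009655
  k2 = f(2.320000, 0.108259) = 0.012558
  w ← 0.103818 + (0.46/2)·(0.009655 + 0.012558) = 0.108927
w(2.32) ≈ 0.1089

0.1089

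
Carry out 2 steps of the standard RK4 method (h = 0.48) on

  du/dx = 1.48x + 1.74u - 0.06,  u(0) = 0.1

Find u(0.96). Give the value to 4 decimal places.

RK4: k1 = f(x_n, u_n); k2 = f(x_n + h/2, u_n + (h/2)·k1); k3 = f(x_n + h/2, u_n + (h/2)·k2); k4 = f(x_n + h, u_n + h·k3); u_{n+1} = u_n + (h/6)·(k1 + 2k2 + 2k3 + k4).
x=0.000000, u=0.100000:
  k1 = f(0.000000, 0.100000) = 0.114000
  k2 = f(0.240000, 0.127360) = 0.516806
  k3 = f(0.240000, 0.224034) = 0.685018
  k4 = f(0.480000, 0.428809) = 1.396527
  u ← 0.100000 + (0.48/6)·(k1 + 2k2 + 2k3 + k4) = 0.413134
x=0.480000, u=0.413134:
  k1 = f(0.480000, 0.413134) = 1.369253
  k2 = f(0.720000, 0.741755) = 2.296254
  k3 = f(0.720000, 0.964235) = 2.683369
  k4 = f(0.960000, 1.701151) = 4.320803
  u ← 0.413134 + (0.48/6)·(k1 + 2k2 + 2k3 + k4) = 1.665078
u(0.96) ≈ 1.6651

1.6651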